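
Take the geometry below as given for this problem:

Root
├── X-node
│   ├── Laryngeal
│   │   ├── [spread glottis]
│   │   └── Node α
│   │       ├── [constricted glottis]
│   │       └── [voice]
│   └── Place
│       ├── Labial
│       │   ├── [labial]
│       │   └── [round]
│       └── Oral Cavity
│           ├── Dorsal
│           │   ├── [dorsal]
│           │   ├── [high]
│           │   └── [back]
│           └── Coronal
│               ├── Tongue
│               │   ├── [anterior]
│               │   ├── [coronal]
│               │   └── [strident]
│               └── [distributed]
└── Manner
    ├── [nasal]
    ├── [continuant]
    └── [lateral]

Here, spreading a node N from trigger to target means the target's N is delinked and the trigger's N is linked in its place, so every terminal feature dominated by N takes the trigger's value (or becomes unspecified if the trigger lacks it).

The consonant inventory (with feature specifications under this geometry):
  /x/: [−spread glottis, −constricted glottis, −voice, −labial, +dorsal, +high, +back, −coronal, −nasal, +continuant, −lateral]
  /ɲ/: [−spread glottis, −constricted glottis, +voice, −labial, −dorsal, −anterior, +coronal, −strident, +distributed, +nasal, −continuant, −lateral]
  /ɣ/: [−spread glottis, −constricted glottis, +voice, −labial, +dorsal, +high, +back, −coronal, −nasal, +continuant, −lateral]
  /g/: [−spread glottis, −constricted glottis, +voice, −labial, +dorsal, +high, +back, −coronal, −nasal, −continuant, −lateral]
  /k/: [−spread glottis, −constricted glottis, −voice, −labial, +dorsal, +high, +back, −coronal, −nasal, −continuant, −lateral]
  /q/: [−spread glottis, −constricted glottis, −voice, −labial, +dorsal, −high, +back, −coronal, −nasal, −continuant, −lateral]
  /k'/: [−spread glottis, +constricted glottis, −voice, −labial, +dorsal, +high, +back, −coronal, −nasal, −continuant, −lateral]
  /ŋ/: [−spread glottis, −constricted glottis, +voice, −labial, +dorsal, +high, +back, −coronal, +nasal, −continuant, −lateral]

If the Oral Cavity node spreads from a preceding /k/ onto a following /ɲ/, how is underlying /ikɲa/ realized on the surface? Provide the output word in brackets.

Oral Cavity immediately or transitively dominates [dorsal], [high], [back], [anterior], [coronal], [strident], [distributed].
After delinking /ɲ/'s Oral Cavity and linking /k/'s, the affected terminals become [+dorsal], [+high], [+back], [−coronal]; [spread glottis], [constricted glottis], [voice], … (outside Oral Cavity) are retained from /ɲ/.
Among the inventory, only /ŋ/ has exactly this specification, giving the surface form [ikŋa].

[ikŋa]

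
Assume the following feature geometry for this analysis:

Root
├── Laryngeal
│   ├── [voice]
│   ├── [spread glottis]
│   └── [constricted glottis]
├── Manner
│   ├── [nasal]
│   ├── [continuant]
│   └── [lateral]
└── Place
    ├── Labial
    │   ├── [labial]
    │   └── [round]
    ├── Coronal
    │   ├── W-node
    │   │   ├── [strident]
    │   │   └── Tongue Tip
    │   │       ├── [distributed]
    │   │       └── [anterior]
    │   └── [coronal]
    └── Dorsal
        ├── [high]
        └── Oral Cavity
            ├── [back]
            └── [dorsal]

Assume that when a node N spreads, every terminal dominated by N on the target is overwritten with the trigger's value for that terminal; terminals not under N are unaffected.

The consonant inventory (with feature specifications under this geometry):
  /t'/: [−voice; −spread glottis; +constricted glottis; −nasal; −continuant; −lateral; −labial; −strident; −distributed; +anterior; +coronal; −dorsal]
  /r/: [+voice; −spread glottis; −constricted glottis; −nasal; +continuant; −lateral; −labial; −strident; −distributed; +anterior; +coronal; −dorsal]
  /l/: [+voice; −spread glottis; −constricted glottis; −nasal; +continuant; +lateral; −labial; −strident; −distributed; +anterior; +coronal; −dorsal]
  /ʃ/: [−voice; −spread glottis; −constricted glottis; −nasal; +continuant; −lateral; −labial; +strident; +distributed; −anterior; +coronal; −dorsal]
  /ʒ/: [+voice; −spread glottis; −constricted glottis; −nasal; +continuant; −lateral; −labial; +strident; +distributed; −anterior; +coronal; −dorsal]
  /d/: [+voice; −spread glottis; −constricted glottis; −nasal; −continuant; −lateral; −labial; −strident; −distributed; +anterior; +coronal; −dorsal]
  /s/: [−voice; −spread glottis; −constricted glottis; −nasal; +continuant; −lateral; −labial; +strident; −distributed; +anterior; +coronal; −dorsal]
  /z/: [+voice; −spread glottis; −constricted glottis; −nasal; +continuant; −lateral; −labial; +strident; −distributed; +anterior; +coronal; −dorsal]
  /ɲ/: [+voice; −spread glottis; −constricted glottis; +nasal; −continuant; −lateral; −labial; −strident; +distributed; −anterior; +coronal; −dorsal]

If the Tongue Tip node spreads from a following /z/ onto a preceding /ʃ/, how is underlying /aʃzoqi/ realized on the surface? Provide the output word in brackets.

[aszoqi]

The Tongue Tip node dominates the terminals [distributed], [anterior].
Spreading Tongue Tip from /z/ onto /ʃ/ replaces those values with /z/'s: [−distributed], [+anterior]. Features outside Tongue Tip ([voice], [spread glottis], [constricted glottis], …) stay as in /ʃ/.
The resulting bundle matches /s/ in the inventory; substituting it for /ʃ/ gives [aszoqi].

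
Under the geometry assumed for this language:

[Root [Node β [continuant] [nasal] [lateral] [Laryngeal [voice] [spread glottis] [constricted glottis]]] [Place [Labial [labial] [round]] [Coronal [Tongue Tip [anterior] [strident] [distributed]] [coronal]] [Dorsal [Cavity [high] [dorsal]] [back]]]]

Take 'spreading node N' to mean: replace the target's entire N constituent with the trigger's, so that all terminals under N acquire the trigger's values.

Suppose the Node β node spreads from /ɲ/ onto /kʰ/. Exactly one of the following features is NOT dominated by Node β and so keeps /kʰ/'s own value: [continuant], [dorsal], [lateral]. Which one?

Node β dominates exactly [continuant], [nasal], [lateral], [voice], [spread glottis], [constricted glottis].
[continuant], [lateral] all lie under Node β, so they are overwritten when Node β spreads.
[dorsal] is not within the Node β subtree (it hangs from Cavity), so /kʰ/'s [dorsal] value survives.

[dorsal]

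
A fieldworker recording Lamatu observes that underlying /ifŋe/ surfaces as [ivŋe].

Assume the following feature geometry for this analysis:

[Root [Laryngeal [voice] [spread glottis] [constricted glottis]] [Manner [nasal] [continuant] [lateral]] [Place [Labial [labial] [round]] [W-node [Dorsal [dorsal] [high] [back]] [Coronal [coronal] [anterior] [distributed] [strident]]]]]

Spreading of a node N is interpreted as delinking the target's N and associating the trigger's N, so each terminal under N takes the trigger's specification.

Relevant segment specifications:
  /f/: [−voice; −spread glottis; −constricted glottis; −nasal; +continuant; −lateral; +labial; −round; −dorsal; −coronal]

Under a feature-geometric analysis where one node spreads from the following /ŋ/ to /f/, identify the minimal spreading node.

[voice]

Feature comparison: [voice] differs between /f/ and [v]; the remaining terminals match.
Since just one terminal is affected and it takes /ŋ/'s value, spreading the terminal [voice] alone is sufficient and minimal.
[nasal], [labial] stay as in /f/ although /ŋ/ differs there, so no node dominating them spread; among the remaining candidates [voice] is the lowest that derives the output.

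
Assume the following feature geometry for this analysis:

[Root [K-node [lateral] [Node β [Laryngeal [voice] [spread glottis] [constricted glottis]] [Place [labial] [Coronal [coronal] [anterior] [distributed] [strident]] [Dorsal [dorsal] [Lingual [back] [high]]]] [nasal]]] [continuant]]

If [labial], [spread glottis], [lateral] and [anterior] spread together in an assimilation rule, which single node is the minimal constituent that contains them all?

K-node

[labial] is immediately dominated by Place.
[spread glottis] is immediately dominated by Laryngeal.
[lateral] is immediately dominated by K-node.
[anterior] is immediately dominated by Coronal.
K-node is the lowest common ancestor — every listed feature sits under it, and no single subconstituent of K-node covers them all.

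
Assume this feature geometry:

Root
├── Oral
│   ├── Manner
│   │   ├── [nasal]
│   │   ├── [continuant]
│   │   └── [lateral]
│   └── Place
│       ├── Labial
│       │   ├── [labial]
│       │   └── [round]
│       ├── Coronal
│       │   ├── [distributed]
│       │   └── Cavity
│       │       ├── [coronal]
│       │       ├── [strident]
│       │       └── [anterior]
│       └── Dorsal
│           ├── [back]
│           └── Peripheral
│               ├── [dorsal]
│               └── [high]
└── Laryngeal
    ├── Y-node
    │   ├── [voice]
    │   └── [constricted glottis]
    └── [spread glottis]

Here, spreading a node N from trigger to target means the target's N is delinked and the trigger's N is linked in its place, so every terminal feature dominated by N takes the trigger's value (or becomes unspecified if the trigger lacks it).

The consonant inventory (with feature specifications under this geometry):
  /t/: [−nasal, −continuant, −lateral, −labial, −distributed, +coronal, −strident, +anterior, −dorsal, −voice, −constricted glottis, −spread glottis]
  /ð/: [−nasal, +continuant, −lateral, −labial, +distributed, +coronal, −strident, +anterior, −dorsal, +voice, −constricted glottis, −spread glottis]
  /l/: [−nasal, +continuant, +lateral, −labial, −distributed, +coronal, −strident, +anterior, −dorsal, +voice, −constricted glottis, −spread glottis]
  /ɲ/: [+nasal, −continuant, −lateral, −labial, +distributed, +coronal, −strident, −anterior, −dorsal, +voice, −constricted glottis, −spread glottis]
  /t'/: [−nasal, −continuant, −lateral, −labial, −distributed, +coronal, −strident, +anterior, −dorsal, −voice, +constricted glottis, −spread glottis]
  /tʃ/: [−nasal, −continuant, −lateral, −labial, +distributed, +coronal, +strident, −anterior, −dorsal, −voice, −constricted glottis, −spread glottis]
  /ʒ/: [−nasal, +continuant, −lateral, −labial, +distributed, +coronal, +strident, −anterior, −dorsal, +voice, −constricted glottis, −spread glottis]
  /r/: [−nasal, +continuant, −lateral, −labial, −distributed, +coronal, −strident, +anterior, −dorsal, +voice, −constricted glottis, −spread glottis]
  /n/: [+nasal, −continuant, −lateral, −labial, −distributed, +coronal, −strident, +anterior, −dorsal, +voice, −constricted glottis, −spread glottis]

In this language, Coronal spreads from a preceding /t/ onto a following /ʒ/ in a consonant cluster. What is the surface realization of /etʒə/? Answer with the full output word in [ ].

The Coronal node dominates the terminals [distributed], [coronal], [strident], [anterior].
After delinking /ʒ/'s Coronal and linking /t/'s, the affected terminals become [−distributed], [+coronal], [−strident], [+anterior]; [nasal], [continuant], [lateral], … (outside Coronal) are retained from /ʒ/.
This feature bundle is that of [r], so /etʒə/ surfaces as [etrə].

[etrə]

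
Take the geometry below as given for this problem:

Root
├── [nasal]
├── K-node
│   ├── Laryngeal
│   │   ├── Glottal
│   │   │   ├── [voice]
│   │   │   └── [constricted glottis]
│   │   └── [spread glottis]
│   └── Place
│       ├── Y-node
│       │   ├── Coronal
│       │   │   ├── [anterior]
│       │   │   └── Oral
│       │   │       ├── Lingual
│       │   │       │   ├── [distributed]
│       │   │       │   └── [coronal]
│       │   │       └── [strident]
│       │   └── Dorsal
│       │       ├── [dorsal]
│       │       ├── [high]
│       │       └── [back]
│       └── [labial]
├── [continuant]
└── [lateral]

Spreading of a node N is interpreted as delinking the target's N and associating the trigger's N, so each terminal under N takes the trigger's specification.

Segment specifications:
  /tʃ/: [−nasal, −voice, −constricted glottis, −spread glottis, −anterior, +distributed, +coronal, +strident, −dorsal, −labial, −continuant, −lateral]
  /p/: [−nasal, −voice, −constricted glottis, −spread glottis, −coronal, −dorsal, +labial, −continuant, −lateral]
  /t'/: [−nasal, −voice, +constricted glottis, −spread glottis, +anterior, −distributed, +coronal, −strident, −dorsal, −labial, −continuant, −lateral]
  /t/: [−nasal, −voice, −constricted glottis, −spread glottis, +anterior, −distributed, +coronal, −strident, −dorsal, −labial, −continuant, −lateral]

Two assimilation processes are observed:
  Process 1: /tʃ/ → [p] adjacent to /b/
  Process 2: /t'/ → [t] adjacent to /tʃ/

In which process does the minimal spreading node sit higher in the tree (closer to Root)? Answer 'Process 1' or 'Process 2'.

In Process 1, [labial], [coronal], [anterior], [distributed], [strident] change, so the minimal spreading node is Place at depth 2.
In Process 2, [constricted glottis] changes, so the minimal spreading node is [constricted glottis] at depth 4.
Place is closer to Root than [constricted glottis], so Process 1 spreads the higher node.

Process 1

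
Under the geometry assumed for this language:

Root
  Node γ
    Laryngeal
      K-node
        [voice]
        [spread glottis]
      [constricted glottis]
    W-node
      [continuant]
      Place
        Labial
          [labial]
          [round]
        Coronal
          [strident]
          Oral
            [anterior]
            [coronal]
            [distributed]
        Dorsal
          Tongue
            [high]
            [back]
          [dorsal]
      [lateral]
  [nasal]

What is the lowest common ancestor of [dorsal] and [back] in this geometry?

[dorsal] lies under Dorsal (below Node γ).
[back]: Root → Node γ → W-node → Place → Dorsal → Tongue → [back].
Dorsal is the lowest common ancestor — every listed feature sits under it, and no single subconstituent of Dorsal covers them all.

Dorsal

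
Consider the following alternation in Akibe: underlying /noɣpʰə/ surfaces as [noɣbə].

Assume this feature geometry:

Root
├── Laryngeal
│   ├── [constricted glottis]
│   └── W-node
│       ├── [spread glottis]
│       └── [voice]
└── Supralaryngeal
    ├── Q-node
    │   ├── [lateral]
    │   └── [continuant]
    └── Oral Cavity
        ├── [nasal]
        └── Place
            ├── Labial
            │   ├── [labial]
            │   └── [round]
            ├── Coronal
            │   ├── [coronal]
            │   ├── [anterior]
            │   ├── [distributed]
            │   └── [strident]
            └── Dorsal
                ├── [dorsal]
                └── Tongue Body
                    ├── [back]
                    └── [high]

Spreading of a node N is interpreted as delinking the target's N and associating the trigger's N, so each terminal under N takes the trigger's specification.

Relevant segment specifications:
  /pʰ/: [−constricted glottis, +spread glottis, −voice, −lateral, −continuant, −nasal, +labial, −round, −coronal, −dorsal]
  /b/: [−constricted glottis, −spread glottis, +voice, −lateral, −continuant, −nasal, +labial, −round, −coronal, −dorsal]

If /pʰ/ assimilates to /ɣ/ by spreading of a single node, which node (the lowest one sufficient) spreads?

/pʰ/ and [b] differ in [voice], [spread glottis]; every other specified feature is identical.
Tracing each changed feature up the tree, the paths first meet at W-node; any lower node misses at least one of them.
If W-node spreads, every terminal under it takes /ɣ/'s value, producing [b] as observed.
Features on which the two segments disagree outside W-node, such as [dorsal], [labial], are unchanged — nothing dominating them spread, and W-node is the minimal sufficient constituent.

W-node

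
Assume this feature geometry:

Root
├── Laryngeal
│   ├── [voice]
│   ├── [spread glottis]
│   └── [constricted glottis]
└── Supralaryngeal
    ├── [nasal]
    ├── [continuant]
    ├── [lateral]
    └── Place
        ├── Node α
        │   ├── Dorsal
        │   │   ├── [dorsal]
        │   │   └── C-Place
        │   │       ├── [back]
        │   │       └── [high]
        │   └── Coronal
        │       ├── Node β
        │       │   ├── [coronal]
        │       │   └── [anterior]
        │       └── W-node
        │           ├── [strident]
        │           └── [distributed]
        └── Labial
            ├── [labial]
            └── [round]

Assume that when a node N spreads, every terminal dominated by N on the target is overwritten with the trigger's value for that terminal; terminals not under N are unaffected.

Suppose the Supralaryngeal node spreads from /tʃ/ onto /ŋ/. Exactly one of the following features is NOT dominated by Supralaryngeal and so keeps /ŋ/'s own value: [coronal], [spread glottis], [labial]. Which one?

The terminals dominated by Supralaryngeal are [nasal], [continuant], [lateral], [dorsal], [back], [high], [coronal], [anterior], [strident], [distributed], [labial], [round].
Spreading Supralaryngeal replaces [coronal], [labial] with the trigger's values, since each sits inside the Supralaryngeal constituent.
[spread glottis] is not within the Supralaryngeal subtree (it hangs from Laryngeal), so /ŋ/'s [spread glottis] value survives.

[spread glottis]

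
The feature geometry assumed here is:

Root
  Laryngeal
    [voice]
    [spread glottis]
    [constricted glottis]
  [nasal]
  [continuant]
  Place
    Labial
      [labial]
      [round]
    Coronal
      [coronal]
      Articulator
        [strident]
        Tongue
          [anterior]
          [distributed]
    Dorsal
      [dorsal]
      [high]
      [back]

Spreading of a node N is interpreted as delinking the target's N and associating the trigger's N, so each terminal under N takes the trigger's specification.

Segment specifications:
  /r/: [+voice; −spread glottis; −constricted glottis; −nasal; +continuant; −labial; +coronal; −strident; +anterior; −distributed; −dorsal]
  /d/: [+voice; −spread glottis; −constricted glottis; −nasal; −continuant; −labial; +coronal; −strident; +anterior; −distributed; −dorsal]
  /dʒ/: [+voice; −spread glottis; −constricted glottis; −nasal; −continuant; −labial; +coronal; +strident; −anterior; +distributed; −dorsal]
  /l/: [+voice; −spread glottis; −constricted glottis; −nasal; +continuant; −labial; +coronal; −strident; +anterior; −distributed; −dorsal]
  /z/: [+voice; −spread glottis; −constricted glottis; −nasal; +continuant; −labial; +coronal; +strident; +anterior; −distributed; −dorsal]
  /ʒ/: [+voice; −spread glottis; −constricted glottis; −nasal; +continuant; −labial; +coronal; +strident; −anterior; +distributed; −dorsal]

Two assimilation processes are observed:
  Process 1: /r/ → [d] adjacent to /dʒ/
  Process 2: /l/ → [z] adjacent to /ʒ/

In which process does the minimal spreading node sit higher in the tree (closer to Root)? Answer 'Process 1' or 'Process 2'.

Process 1

Process 1 alters [continuant]; the lowest dominating node is [continuant] (depth 1 from Root).
Process 2 alters [strident]; the lowest dominating node is [strident] (depth 4 from Root).
Depth 1 < depth 4; Process 1 involves the structurally higher constituent [continuant].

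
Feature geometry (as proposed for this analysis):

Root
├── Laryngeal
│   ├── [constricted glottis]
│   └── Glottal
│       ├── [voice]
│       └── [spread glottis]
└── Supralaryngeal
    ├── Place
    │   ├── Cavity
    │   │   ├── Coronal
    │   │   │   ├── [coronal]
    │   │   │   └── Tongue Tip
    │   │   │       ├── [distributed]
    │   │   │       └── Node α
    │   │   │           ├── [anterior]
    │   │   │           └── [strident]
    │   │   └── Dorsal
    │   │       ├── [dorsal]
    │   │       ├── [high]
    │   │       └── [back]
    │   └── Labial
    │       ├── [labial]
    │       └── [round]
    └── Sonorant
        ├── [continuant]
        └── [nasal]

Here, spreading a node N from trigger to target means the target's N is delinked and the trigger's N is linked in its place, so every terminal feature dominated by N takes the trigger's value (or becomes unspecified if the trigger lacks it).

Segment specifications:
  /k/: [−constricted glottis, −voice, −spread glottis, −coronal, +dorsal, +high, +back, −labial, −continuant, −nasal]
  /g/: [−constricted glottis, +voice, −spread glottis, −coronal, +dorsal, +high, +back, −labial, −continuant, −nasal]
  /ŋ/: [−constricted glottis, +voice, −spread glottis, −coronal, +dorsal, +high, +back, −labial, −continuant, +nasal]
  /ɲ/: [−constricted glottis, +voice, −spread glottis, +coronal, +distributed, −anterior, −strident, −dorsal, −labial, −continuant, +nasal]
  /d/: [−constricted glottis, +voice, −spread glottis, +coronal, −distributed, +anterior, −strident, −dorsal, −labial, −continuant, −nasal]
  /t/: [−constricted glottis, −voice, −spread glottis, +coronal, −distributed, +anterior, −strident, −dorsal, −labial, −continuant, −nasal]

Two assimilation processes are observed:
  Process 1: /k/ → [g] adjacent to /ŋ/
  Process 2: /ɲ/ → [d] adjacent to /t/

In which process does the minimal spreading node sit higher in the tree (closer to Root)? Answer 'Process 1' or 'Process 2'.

Process 1 alters [voice]; the lowest dominating node is [voice] (depth 3 from Root).
In Process 2, [nasal], [anterior], [distributed] change, so the minimal spreading node is Supralaryngeal at depth 1.
Supralaryngeal (depth 1) sits above [voice] (depth 3), making Process 2 the one with the higher spreading node.

Process 2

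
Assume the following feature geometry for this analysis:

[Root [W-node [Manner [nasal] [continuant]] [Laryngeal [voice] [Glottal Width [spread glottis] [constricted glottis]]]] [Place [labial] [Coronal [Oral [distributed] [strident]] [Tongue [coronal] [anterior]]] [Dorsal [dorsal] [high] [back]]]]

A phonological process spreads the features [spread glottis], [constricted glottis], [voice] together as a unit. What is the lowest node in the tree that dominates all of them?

[spread glottis] lies under Glottal Width (below W-node).
[constricted glottis] lies under Glottal Width (below W-node).
[voice]: Root → W-node → Laryngeal → [voice].
Laryngeal is the lowest common ancestor — every listed feature sits under it, and no single subconstituent of Laryngeal covers them all.

Laryngeal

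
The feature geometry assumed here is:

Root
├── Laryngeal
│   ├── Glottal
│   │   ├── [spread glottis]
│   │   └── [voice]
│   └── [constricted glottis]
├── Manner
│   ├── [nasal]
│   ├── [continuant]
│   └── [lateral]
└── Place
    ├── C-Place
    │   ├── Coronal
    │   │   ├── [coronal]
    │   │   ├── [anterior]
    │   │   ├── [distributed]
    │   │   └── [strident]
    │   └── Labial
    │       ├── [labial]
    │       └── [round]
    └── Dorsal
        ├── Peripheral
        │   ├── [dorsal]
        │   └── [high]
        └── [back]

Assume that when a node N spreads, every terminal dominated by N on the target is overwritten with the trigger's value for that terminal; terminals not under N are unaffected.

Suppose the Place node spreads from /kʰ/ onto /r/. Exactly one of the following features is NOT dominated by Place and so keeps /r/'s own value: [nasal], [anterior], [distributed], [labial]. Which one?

[nasal]

Under this geometry, Place contains [coronal], [anterior], [distributed], [strident], [labial], [round], [dorsal], [high], [back].
Of the listed options, [labial], [distributed], [anterior] are among these and would be overwritten by spreading Place.
[nasal] is not within the Place subtree (it hangs from Manner), so /r/'s [nasal] value survives.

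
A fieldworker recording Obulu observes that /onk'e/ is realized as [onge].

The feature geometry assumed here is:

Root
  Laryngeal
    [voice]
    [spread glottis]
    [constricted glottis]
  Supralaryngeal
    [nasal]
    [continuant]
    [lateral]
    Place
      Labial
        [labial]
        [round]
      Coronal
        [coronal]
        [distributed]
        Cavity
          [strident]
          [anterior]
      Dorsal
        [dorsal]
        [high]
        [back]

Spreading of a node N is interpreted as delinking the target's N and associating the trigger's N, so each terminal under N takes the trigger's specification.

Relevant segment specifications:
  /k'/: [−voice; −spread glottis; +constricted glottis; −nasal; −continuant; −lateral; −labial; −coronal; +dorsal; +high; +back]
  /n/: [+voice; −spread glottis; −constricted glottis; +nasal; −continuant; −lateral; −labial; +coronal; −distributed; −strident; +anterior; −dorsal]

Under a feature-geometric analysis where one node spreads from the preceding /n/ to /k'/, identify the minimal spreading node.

/k'/ and [g] differ in [voice], [constricted glottis]; every other specified feature is identical.
These terminals are all dominated by Laryngeal, and no proper subconstituent of Laryngeal covers them all; Laryngeal is their lowest common ancestor.
Spreading Laryngeal from /n/ overwrites each of those terminals with /n/'s values, yielding exactly [g].
Had Root spread, [dorsal], [coronal] would have taken /n/'s values; they stay as in /k'/, confirming the spreading constituent is exactly Laryngeal.

Laryngeal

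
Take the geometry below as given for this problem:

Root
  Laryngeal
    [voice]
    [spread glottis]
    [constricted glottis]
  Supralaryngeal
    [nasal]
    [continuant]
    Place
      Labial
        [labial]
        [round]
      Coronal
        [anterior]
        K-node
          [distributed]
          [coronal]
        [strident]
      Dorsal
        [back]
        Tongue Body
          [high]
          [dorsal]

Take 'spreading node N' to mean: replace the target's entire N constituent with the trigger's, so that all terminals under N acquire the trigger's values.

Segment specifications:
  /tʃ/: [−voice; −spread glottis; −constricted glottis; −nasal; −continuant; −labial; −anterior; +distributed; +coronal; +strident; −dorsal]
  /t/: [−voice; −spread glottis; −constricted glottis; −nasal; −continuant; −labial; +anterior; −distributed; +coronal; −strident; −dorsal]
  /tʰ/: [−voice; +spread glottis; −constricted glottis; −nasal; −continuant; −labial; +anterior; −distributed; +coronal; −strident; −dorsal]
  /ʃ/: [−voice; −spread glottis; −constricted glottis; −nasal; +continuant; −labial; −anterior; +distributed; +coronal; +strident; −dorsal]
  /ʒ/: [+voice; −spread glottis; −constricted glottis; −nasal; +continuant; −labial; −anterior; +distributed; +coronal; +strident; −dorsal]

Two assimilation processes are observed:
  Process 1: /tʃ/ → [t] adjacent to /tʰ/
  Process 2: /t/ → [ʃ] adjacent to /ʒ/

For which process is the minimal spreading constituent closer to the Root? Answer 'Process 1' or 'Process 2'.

Process 2

Process 1 alters [anterior], [distributed], [strident]; the lowest common ancestor is Coronal (depth 3 from Root).
Process 2: the features that change are [continuant], [anterior], [distributed], [strident]; the minimal node is Supralaryngeal (depth 1).
Supralaryngeal (depth 1) sits above Coronal (depth 3), making Process 2 the one with the higher spreading node.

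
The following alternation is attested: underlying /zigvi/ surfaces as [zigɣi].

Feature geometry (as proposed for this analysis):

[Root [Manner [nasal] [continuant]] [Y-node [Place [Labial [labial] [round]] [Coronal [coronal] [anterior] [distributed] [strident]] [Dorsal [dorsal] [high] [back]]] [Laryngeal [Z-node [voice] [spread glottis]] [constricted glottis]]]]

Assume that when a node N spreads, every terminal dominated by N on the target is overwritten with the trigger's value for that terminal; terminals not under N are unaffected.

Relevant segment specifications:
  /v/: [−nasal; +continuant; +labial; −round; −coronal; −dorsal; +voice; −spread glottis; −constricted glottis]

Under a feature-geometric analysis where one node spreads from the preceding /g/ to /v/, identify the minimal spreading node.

Place

/v/ and [ɣ] differ in [labial], [round], [dorsal], [high], [back]; every other specified feature is identical.
These terminals are all dominated by Place, and no proper subconstituent of Place covers them all; Place is their lowest common ancestor.
Delinking /v/'s Place and associating /g/'s Place gives precisely the feature bundle of [ɣ].
[continuant] stays as in /v/ although /g/ differs there, so no node dominating it spread; among the remaining candidates Place is the lowest that derives the output.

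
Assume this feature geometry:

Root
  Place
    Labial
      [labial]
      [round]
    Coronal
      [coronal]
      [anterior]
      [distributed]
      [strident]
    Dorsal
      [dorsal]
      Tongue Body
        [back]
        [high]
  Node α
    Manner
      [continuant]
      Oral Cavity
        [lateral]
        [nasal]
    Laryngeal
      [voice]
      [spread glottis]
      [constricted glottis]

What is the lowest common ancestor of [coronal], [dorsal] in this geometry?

[coronal]: Root → Place → Coronal → [coronal].
[dorsal]: Root → Place → Dorsal → [dorsal].
The listed terminals split across distinct daughters of Place, so Place itself is the smallest node containing them all.

Place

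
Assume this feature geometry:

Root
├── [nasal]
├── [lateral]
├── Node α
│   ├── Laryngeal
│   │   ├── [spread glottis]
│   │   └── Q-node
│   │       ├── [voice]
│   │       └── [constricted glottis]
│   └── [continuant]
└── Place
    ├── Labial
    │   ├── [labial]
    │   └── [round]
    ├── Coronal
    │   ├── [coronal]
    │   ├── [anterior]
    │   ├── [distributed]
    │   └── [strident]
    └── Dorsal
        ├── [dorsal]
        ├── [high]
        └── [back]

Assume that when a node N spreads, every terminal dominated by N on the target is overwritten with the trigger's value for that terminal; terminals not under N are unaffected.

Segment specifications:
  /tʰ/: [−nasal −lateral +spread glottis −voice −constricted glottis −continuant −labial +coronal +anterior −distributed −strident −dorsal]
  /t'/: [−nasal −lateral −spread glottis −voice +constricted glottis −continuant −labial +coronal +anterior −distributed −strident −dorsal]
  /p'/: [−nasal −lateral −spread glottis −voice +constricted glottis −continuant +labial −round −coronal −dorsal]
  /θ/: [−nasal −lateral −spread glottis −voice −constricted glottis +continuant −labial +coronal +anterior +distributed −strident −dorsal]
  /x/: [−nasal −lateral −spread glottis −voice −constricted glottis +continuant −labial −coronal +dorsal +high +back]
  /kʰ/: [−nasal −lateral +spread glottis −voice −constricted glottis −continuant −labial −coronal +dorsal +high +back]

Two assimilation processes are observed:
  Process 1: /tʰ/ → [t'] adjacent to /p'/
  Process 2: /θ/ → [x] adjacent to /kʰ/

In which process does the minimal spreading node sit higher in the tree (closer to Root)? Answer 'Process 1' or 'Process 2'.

Process 1: the features that change are [spread glottis], [constricted glottis]; the minimal node is Laryngeal (depth 2).
In Process 2, [coronal], [anterior], [distributed], [strident], [dorsal], [high], [back] change, so the minimal spreading node is Place at depth 1.
Depth 1 < depth 2; Process 2 involves the structurally higher constituent Place.

Process 2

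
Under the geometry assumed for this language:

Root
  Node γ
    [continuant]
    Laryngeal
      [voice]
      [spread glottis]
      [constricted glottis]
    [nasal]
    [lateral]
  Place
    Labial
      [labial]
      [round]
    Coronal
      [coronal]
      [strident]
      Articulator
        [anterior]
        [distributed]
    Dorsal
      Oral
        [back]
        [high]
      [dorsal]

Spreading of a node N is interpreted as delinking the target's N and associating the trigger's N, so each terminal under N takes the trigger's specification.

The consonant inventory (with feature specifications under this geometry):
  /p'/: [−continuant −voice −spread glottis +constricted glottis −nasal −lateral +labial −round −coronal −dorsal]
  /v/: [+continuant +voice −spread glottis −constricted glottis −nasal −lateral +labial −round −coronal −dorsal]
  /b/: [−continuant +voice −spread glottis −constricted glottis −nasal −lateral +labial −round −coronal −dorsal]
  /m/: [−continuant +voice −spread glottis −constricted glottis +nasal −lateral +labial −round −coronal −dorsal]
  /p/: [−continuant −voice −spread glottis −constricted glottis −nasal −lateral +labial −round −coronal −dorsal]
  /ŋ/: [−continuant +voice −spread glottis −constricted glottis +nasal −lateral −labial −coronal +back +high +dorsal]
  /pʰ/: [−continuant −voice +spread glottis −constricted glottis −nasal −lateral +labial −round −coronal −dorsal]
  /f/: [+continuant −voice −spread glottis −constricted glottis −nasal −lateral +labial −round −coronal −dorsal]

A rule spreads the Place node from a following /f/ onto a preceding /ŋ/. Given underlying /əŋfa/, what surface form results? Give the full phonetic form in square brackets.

Terminals under Place in this geometry: [labial], [round], [coronal], [strident], [anterior], [distributed], [back], [high], [dorsal].
The target acquires /f/'s values for everything under Place — [+labial], [−round], [−coronal], [−dorsal] — while keeping its own [continuant], [voice], [spread glottis], ….
This feature bundle is that of [m], so /əŋfa/ surfaces as [əmfa].

[əmfa]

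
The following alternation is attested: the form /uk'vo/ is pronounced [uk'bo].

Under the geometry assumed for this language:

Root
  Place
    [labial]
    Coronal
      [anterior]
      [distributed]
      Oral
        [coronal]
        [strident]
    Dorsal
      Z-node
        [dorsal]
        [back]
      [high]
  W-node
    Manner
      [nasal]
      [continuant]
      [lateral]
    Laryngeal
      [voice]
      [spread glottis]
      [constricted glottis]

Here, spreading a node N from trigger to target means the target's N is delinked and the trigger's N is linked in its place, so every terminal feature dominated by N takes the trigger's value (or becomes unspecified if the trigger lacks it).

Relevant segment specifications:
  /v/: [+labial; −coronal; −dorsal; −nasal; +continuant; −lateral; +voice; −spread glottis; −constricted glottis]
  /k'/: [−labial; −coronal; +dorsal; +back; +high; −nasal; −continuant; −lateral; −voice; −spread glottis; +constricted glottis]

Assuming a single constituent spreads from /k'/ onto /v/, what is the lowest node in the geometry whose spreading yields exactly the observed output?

[continuant]

The alternation /v/ → [b] changes [continuant] and nothing else.
With a single altered terminal, the smallest constituent that could spread is that terminal — [continuant].
[constricted glottis], [dorsal] stay as in /v/ although /k'/ differs there, so no node dominating them spread; among the remaining candidates [continuant] is the lowest that derives the output.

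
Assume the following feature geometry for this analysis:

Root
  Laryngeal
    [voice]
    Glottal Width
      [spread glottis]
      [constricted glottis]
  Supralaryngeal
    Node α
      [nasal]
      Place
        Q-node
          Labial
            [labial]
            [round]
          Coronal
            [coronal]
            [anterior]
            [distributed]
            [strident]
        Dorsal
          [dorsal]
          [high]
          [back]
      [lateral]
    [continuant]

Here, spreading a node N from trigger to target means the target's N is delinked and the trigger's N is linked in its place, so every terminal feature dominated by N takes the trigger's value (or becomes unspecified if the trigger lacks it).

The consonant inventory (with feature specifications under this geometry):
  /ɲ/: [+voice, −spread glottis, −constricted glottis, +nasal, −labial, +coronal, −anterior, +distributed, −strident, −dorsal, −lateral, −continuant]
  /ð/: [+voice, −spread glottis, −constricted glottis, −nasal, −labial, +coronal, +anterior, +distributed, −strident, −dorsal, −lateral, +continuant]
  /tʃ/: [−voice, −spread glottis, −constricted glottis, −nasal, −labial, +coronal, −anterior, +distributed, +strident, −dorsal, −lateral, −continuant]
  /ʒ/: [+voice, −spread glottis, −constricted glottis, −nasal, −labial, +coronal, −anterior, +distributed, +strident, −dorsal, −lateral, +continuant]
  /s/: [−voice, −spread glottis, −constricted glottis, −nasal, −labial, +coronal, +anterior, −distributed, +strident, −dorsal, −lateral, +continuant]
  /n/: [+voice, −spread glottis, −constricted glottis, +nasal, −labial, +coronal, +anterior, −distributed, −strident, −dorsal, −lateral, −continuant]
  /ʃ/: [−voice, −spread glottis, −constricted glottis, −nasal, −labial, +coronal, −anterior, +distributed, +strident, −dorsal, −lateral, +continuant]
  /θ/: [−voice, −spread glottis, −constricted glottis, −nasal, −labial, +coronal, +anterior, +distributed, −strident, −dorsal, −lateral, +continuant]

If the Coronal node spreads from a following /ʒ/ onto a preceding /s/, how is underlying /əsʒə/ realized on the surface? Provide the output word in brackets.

Coronal immediately or transitively dominates [coronal], [anterior], [distributed], [strident].
Spreading Coronal from /ʒ/ onto /s/ replaces those values with /ʒ/'s: [+coronal], [−anterior], [+distributed], [+strident]. Features outside Coronal ([voice], [spread glottis], [constricted glottis], …) stay as in /s/.
Among the inventory, only /ʃ/ has exactly this specification, giving the surface form [əʃʒə].

[əʃʒə]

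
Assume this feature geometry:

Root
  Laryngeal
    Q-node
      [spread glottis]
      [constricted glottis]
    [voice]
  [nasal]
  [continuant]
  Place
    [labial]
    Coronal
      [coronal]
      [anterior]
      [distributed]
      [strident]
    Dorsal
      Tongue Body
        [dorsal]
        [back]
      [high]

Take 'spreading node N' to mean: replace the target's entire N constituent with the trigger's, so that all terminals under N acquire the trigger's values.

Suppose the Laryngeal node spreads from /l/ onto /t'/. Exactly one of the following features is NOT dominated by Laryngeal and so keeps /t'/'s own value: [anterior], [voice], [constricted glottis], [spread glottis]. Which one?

The terminals dominated by Laryngeal are [spread glottis], [constricted glottis], [voice].
[constricted glottis], [voice], [spread glottis] all lie under Laryngeal, so they are overwritten when Laryngeal spreads.
But [anterior] is a dependent of Coronal, outside Laryngeal; it is therefore untouched by the spreading.

[anterior]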